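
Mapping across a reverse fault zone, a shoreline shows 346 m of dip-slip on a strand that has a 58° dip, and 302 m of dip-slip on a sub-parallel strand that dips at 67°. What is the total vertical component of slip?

571 m

throw_A = 346 × sin(58°) = 293.4 m
throw_B = 302 × sin(67°) = 278 m
total = 293.4 + 278 = 571 m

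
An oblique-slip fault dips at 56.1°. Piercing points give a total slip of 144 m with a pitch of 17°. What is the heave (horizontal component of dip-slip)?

23.5 m

dip-slip = net slip × sin(rake) = 144 m × sin(17°) = 42.10 m
heave = dip-slip × cos(dip) = 42.10 × cos(56.1°) = 23.5 m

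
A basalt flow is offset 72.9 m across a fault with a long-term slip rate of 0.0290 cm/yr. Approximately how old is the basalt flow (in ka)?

age = offset / rate = 72.9 m / (0.0290 cm/yr) = 251000 yr = 251 ka

251 ka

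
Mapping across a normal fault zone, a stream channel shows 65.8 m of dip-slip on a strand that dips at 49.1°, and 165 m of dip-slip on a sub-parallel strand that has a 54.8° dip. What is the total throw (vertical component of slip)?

185 m

throw_A = 65.8 × sin(49.1°) = 49.74 m
throw_B = 165 × sin(54.8°) = 134.8 m
total = 49.74 + 134.8 = 185 m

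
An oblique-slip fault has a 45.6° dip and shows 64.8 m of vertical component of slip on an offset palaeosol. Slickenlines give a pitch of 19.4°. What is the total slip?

273 m

dip-slip = throw / sin(dip) = 64.8 / sin(45.6°) = 90.70 m
net slip = dip-slip / sin(rake) = 90.70 / sin(19.4°) = 273 m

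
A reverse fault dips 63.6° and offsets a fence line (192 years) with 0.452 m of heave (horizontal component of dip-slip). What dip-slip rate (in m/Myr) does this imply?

5290 m/Myr

dip-slip = heave / cos(dip) = 0.452 m / cos(63.6°) = 1.017 m
rate = 1.017 m / 192 years = 0.00529 m/yr = 5290 m/Myr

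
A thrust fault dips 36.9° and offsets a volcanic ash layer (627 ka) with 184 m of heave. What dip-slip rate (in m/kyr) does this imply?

0.367 m/kyr

dip-slip = heave / cos(dip) = 184 m / cos(36.9°) = 230.1 m
rate = 230.1 m / 627 ka = 0.000367 m/yr = 0.367 m/kyr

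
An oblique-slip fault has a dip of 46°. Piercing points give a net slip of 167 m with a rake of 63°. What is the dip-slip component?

149 m

dip-slip = net slip × sin(rake) = 167 m × sin(63°) = 149 m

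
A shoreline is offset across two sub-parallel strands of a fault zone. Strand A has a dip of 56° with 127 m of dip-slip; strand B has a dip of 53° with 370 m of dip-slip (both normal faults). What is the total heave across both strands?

heave_A = 127 × cos(56°) = 71.02 m
heave_B = 370 × cos(53°) = 222.7 m
total = 71.02 + 222.7 = 294 m

294 m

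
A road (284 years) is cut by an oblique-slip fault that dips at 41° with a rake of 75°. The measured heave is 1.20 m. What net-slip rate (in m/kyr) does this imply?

dip-slip = heave / cos(dip) = 1.20 / cos(41°) = 1.590 m
net slip = dip-slip / sin(rake) = 1.590 / sin(75°) = 1.646 m
rate = 1.646 m / 284 years = 0.00580 m/yr = 5.80 m/kyr

5.80 m/kyr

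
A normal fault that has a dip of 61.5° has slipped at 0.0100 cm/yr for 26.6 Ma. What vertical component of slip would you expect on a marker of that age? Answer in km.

2.34 km

dip-slip = rate × time = 0.0100 cm/yr × 26.6 Ma = 2660 m
throw = dip-slip × sin(dip) = 2660 × sin(61.5°) = 2340 m = 2.34 km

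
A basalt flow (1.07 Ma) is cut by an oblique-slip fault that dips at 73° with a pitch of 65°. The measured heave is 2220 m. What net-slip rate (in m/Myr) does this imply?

7830 m/Myr

dip-slip = heave / cos(dip) = 2220 / cos(73°) = 7593 m
net slip = dip-slip / sin(rake) = 7593 / sin(65°) = 8378 m
rate = 8378 m / 1.07 Ma = 0.00783 m/yr = 7830 m/Myr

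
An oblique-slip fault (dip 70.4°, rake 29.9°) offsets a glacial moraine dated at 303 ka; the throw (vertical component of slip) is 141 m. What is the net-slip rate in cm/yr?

dip-slip = throw / sin(dip) = 141 / sin(70.4°) = 149.7 m
net slip = dip-slip / sin(rake) = 149.7 / sin(29.9°) = 300.3 m
rate = 300.3 m / 303 ka = 0.000991 m/yr = 0.0991 cm/yr

0.0991 cm/yr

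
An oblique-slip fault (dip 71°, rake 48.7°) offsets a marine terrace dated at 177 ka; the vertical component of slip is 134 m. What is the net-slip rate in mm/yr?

1.07 mm/yr

dip-slip = throw / sin(dip) = 134 / sin(71°) = 141.7 m
net slip = dip-slip / sin(rake) = 141.7 / sin(48.7°) = 188.6 m
rate = 188.6 m / 177 ka = 0.00107 m/yr = 1.07 mm/yr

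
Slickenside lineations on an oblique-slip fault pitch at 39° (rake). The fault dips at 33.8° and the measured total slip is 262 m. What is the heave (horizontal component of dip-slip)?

137 m

dip-slip = net slip × sin(rake) = 262 m × sin(39°) = 164.9 m
heave = dip-slip × cos(dip) = 164.9 × cos(33.8°) = 137 m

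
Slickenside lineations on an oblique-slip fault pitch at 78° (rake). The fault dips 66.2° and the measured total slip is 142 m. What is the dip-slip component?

dip-slip = net slip × sin(rake) = 142 m × sin(78°) = 139 m

139 m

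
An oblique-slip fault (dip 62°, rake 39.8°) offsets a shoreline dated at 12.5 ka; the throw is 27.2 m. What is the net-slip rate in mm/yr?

3.85 mm/yr

dip-slip = throw / sin(dip) = 27.2 / sin(62°) = 30.81 m
net slip = dip-slip / sin(rake) = 30.81 / sin(39.8°) = 48.13 m
rate = 48.13 m / 12.5 ka = 0.00385 m/yr = 3.85 mm/yr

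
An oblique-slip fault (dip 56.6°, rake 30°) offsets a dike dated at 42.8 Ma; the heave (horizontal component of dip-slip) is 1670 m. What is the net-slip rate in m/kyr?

0.142 m/kyr

dip-slip = heave / cos(dip) = 1670 / cos(56.6°) = 3034 m
net slip = dip-slip / sin(rake) = 3034 / sin(30°) = 6067 m
rate = 6067 m / 42.8 Ma = 0.000142 m/yr = 0.142 m/kyr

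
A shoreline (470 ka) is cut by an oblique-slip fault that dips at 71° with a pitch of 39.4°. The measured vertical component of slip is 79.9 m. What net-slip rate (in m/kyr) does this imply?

0.283 m/kyr

dip-slip = throw / sin(dip) = 79.9 / sin(71°) = 84.50 m
net slip = dip-slip / sin(rake) = 84.50 / sin(39.4°) = 133.1 m
rate = 133.1 m / 470 ka = 0.000283 m/yr = 0.283 m/kyr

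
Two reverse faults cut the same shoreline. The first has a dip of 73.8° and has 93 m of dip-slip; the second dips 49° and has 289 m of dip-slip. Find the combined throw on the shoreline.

307 m

throw_A = 93 × sin(73.8°) = 89.31 m
throw_B = 289 × sin(49°) = 218.1 m
total = 89.31 + 218.1 = 307 m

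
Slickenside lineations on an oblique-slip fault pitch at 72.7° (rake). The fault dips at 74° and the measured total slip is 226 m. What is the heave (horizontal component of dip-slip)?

dip-slip = net slip × sin(rake) = 226 m × sin(72.7°) = 215.8 m
heave = dip-slip × cos(dip) = 215.8 × cos(74°) = 59.5 m

59.5 m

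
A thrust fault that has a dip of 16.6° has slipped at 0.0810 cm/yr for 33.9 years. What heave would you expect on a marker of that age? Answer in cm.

dip-slip = rate × time = 0.0810 cm/yr × 33.9 years = 0.02746 m
heave = dip-slip × cos(dip) = 0.02746 × cos(16.6°) = 0.0263 m = 2.63 cm

2.63 cm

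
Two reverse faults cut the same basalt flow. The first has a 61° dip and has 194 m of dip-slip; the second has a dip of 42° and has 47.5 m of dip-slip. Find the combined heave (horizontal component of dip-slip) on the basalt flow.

129 m

heave_A = 194 × cos(61°) = 94.05 m
heave_B = 47.5 × cos(42°) = 35.30 m
total = 94.05 + 35.30 = 129 m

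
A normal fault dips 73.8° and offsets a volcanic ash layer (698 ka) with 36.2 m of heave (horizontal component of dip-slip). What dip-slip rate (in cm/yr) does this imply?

0.0186 cm/yr

dip-slip = heave / cos(dip) = 36.2 m / cos(73.8°) = 129.8 m
rate = 129.8 m / 698 ka = 0.000186 m/yr = 0.0186 cm/yr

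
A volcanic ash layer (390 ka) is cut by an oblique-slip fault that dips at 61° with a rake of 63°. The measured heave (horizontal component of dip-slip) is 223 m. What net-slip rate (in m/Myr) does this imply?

1320 m/Myr

dip-slip = heave / cos(dip) = 223 / cos(61°) = 460 m
net slip = dip-slip / sin(rake) = 460 / sin(63°) = 516.2 m
rate = 516.2 m / 390 ka = 0.00132 m/yr = 1320 m/Myr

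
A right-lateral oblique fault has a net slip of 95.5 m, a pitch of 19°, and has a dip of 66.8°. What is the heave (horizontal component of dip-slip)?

dip-slip = net slip × sin(rake) = 95.5 m × sin(19°) = 31.09 m
heave = dip-slip × cos(dip) = 31.09 × cos(66.8°) = 12.2 m

12.2 m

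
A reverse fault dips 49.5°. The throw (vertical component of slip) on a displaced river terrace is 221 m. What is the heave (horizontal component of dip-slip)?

189 m

heave = throw / tan(dip) = 221 / tan(49.5°) = 189 m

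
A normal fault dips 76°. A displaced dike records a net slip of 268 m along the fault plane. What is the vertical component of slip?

260 m

throw = dip-slip × sin(dip) = 268 m × sin(76°) = 260 m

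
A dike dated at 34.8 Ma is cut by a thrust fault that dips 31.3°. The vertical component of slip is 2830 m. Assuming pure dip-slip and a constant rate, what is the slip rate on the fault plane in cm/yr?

0.0157 cm/yr

dip-slip = throw / sin(dip) = 2830 m / sin(31.3°) = 5447 m
rate = 5447 m / 34.8 Ma = 0.000157 m/yr = 0.0157 cm/yr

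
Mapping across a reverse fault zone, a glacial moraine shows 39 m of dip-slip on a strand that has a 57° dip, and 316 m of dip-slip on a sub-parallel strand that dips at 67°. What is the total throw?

throw_A = 39 × sin(57°) = 32.71 m
throw_B = 316 × sin(67°) = 290.9 m
total = 32.71 + 290.9 = 324 m

324 m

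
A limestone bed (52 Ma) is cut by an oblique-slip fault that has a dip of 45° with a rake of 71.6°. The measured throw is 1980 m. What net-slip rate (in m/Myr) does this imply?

dip-slip = throw / sin(dip) = 1980 / sin(45°) = 2800 m
net slip = dip-slip / sin(rake) = 2800 / sin(71.6°) = 2951 m
rate = 2951 m / 52 Ma = 0.0000568 m/yr = 56.8 m/Myr

56.8 m/Myr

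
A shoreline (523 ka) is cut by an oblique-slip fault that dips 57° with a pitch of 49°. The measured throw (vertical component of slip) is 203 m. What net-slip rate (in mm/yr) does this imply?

0.613 mm/yr

dip-slip = throw / sin(dip) = 203 / sin(57°) = 242 m
net slip = dip-slip / sin(rake) = 242 / sin(49°) = 320.7 m
rate = 320.7 m / 523 ka = 0.000613 m/yr = 0.613 mm/yr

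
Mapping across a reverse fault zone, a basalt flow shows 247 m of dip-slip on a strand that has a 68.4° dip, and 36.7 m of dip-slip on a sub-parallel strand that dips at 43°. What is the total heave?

heave_A = 247 × cos(68.4°) = 90.93 m
heave_B = 36.7 × cos(43°) = 26.84 m
total = 90.93 + 26.84 = 118 m

118 m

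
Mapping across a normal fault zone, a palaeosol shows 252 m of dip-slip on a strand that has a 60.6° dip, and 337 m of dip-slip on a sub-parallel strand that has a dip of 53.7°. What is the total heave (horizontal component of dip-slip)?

323 m

heave_A = 252 × cos(60.6°) = 123.7 m
heave_B = 337 × cos(53.7°) = 199.5 m
total = 123.7 + 199.5 = 323 m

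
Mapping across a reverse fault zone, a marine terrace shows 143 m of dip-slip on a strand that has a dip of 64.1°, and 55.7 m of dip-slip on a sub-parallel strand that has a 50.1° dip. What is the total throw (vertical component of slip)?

171 m

throw_A = 143 × sin(64.1°) = 128.6 m
throw_B = 55.7 × sin(50.1°) = 42.73 m
total = 128.6 + 42.73 = 171 m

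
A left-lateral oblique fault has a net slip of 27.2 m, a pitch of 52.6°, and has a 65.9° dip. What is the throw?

dip-slip = net slip × sin(rake) = 27.2 m × sin(52.6°) = 21.61 m
throw = dip-slip × sin(dip) = 21.61 × sin(65.9°) = 19.7 m

19.7 m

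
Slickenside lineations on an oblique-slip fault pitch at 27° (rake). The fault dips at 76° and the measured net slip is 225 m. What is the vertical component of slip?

99.1 m

dip-slip = net slip × sin(rake) = 225 m × sin(27°) = 102.1 m
throw = dip-slip × sin(dip) = 102.1 × sin(76°) = 99.1 m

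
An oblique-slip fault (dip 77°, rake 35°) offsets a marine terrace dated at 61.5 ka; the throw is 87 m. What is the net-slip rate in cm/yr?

dip-slip = throw / sin(dip) = 87 / sin(77°) = 89.29 m
net slip = dip-slip / sin(rake) = 89.29 / sin(35°) = 155.7 m
rate = 155.7 m / 61.5 ka = 0.00253 m/yr = 0.253 cm/yr

0.253 cm/yr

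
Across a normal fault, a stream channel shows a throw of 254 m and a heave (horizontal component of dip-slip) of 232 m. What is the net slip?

344 m

net slip = √(throw² + heave²) = √(254² + 232²) = 344 m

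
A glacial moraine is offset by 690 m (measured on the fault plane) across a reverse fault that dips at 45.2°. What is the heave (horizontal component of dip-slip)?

486 m

heave = dip-slip × cos(dip) = 690 m × cos(45.2°) = 486 m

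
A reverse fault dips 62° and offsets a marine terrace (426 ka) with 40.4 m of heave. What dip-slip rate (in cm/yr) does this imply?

dip-slip = heave / cos(dip) = 40.4 m / cos(62°) = 86.05 m
rate = 86.05 m / 426 ka = 0.000202 m/yr = 0.0202 cm/yr

0.0202 cm/yr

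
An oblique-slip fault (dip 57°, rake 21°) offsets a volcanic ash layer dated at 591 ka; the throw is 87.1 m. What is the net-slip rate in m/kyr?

dip-slip = throw / sin(dip) = 87.1 / sin(57°) = 103.9 m
net slip = dip-slip / sin(rake) = 103.9 / sin(21°) = 289.8 m
rate = 289.8 m / 591 ka = 0.000490 m/yr = 0.490 m/kyr

0.490 m/kyr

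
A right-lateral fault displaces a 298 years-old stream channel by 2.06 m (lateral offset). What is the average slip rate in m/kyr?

6.91 m/kyr

rate = 2.06 m / 298 years = 0.00691 m/yr = 6.91 m/kyr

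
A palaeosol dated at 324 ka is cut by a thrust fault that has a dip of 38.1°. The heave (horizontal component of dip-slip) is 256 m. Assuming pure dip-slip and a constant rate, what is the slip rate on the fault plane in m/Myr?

1000 m/Myr

dip-slip = heave / cos(dip) = 256 m / cos(38.1°) = 325.3 m
rate = 325.3 m / 324 ka = 0.00100 m/yr = 1000 m/Myr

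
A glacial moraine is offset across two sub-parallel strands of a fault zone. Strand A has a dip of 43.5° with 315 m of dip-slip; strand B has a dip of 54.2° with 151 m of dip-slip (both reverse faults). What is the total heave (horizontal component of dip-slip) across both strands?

317 m

heave_A = 315 × cos(43.5°) = 228.5 m
heave_B = 151 × cos(54.2°) = 88.33 m
total = 228.5 + 88.33 = 317 m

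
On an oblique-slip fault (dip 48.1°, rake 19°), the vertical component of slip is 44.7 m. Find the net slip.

184 m

dip-slip = throw / sin(dip) = 44.7 / sin(48.1°) = 60.06 m
net slip = dip-slip / sin(rake) = 60.06 / sin(19°) = 184 m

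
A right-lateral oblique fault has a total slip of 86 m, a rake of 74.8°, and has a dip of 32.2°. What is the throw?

dip-slip = net slip × sin(rake) = 86 m × sin(74.8°) = 82.99 m
throw = dip-slip × sin(dip) = 82.99 × sin(32.2°) = 44.2 m

44.2 m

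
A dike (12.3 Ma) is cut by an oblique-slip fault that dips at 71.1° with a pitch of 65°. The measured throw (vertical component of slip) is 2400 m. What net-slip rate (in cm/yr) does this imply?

dip-slip = throw / sin(dip) = 2400 / sin(71.1°) = 2537 m
net slip = dip-slip / sin(rake) = 2537 / sin(65°) = 2799 m
rate = 2799 m / 12.3 Ma = 0.000228 m/yr = 0.0228 cm/yr

0.0228 cm/yr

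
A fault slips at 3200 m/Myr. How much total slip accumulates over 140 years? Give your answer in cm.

44.8 cm

slip = rate × time = 3200 m/Myr × 140 years = 0.448 m = 44.8 cm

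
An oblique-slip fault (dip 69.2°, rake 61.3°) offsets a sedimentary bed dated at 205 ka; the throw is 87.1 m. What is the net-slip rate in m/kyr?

0.518 m/kyr

dip-slip = throw / sin(dip) = 87.1 / sin(69.2°) = 93.17 m
net slip = dip-slip / sin(rake) = 93.17 / sin(61.3°) = 106.2 m
rate = 106.2 m / 205 ka = 0.000518 m/yr = 0.518 m/kyr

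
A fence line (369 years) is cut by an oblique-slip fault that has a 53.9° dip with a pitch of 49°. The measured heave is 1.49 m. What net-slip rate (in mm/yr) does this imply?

dip-slip = heave / cos(dip) = 1.49 / cos(53.9°) = 2.529 m
net slip = dip-slip / sin(rake) = 2.529 / sin(49°) = 3.351 m
rate = 3.351 m / 369 years = 0.00908 m/yr = 9.08 mm/yr

9.08 mm/yr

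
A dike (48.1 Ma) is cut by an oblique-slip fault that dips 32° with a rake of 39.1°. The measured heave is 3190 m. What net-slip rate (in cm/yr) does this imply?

0.0124 cm/yr

dip-slip = heave / cos(dip) = 3190 / cos(32°) = 3762 m
net slip = dip-slip / sin(rake) = 3762 / sin(39.1°) = 5964 m
rate = 5964 m / 48.1 Ma = 0.000124 m/yr = 0.0124 cm/yr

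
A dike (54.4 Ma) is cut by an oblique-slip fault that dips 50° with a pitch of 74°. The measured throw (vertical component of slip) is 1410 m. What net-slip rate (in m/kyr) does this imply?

0.0352 m/kyr

dip-slip = throw / sin(dip) = 1410 / sin(50°) = 1841 m
net slip = dip-slip / sin(rake) = 1841 / sin(74°) = 1915 m
rate = 1915 m / 54.4 Ma = 0.0000352 m/yr = 0.0352 m/kyr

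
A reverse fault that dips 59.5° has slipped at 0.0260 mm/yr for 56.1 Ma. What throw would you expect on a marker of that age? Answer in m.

1260 m

dip-slip = rate × time = 0.0260 mm/yr × 56.1 Ma = 1459 m
throw = dip-slip × sin(dip) = 1459 × sin(59.5°) = 1260 m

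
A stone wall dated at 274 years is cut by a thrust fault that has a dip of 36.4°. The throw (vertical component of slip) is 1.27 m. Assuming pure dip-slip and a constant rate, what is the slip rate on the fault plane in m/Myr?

dip-slip = throw / sin(dip) = 1.27 m / sin(36.4°) = 2.140 m
rate = 2.140 m / 274 years = 0.00781 m/yr = 7810 m/Myr

7810 m/Myr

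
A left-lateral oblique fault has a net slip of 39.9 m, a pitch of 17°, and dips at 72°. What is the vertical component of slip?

dip-slip = net slip × sin(rake) = 39.9 m × sin(17°) = 11.67 m
throw = dip-slip × sin(dip) = 11.67 × sin(72°) = 11.1 m

11.1 m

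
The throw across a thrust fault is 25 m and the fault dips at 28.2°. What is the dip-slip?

dip-slip = throw / sin(dip) = 25 / sin(28.2°) = 52.9 m

52.9 m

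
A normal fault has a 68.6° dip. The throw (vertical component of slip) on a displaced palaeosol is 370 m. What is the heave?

145 m

heave = throw / tan(dip) = 370 / tan(68.6°) = 145 m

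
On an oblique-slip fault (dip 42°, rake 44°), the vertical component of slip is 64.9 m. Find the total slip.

140 m

dip-slip = throw / sin(dip) = 64.9 / sin(42°) = 96.99 m
net slip = dip-slip / sin(rake) = 96.99 / sin(44°) = 140 m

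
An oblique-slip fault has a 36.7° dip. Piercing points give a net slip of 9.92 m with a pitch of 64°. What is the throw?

dip-slip = net slip × sin(rake) = 9.92 m × sin(64°) = 8.916 m
throw = dip-slip × sin(dip) = 8.916 × sin(36.7°) = 5.33 m

5.33 m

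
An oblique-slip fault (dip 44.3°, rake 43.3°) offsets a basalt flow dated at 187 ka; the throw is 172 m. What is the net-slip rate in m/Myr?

1920 m/Myr

dip-slip = throw / sin(dip) = 172 / sin(44.3°) = 246.3 m
net slip = dip-slip / sin(rake) = 246.3 / sin(43.3°) = 359.1 m
rate = 359.1 m / 187 ka = 0.00192 m/yr = 1920 m/Myr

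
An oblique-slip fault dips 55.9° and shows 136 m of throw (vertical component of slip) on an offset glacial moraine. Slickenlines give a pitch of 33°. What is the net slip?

302 m

dip-slip = throw / sin(dip) = 136 / sin(55.9°) = 164.2 m
net slip = dip-slip / sin(rake) = 164.2 / sin(33°) = 302 m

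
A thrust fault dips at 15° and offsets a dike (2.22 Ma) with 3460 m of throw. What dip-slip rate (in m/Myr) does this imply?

6020 m/Myr

dip-slip = throw / sin(dip) = 3460 m / sin(15°) = 13370 m
rate = 13370 m / 2.22 Ma = 0.00602 m/yr = 6020 m/Myr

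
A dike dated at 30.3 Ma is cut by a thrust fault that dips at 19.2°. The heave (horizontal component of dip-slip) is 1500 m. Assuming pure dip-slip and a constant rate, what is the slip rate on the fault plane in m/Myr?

dip-slip = heave / cos(dip) = 1500 m / cos(19.2°) = 1588 m
rate = 1588 m / 30.3 Ma = 0.0000524 m/yr = 52.4 m/Myr

52.4 m/Myr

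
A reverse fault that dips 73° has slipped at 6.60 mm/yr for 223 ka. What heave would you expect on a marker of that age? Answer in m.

dip-slip = rate × time = 6.60 mm/yr × 223 ka = 1472 m
heave = dip-slip × cos(dip) = 1472 × cos(73°) = 430 m

430 m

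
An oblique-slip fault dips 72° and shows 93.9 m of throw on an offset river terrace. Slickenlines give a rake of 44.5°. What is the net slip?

dip-slip = throw / sin(dip) = 93.9 / sin(72°) = 98.73 m
net slip = dip-slip / sin(rake) = 98.73 / sin(44.5°) = 141 m

141 m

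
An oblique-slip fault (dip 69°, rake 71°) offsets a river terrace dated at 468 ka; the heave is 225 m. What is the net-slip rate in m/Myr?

1420 m/Myr

dip-slip = heave / cos(dip) = 225 / cos(69°) = 627.8 m
net slip = dip-slip / sin(rake) = 627.8 / sin(71°) = 664 m
rate = 664 m / 468 ka = 0.00142 m/yr = 1420 m/Myr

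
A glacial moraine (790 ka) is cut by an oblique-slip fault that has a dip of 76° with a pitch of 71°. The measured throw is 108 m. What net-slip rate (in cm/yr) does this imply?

dip-slip = throw / sin(dip) = 108 / sin(76°) = 111.3 m
net slip = dip-slip / sin(rake) = 111.3 / sin(71°) = 117.7 m
rate = 117.7 m / 790 ka = 0.000149 m/yr = 0.0149 cm/yr

0.0149 cm/yr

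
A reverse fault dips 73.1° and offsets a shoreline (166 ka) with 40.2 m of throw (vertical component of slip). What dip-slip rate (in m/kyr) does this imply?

0.253 m/kyr

dip-slip = throw / sin(dip) = 40.2 m / sin(73.1°) = 42.01 m
rate = 42.01 m / 166 ka = 0.000253 m/yr = 0.253 m/kyr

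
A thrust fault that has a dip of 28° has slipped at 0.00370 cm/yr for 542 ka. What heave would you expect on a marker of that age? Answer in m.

dip-slip = rate × time = 0.00370 cm/yr × 542 ka = 20.05 m
heave = dip-slip × cos(dip) = 20.05 × cos(28°) = 17.7 m

17.7 m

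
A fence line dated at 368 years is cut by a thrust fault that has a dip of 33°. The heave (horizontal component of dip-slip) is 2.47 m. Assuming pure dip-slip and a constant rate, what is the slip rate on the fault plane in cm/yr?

dip-slip = heave / cos(dip) = 2.47 m / cos(33°) = 2.945 m
rate = 2.945 m / 368 years = 0.00800 m/yr = 0.800 cm/yr

0.800 cm/yr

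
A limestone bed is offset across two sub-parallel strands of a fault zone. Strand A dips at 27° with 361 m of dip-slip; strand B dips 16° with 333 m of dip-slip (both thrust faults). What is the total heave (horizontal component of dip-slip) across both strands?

642 m

heave_A = 361 × cos(27°) = 321.7 m
heave_B = 333 × cos(16°) = 320.1 m
total = 321.7 + 320.1 = 642 m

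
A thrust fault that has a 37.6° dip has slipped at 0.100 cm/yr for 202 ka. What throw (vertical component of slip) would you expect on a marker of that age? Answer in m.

123 m

dip-slip = rate × time = 0.100 cm/yr × 202 ka = 202 m
throw = dip-slip × sin(dip) = 202 × sin(37.6°) = 123 m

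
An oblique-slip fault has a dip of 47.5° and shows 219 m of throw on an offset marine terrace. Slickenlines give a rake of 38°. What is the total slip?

dip-slip = throw / sin(dip) = 219 / sin(47.5°) = 297 m
net slip = dip-slip / sin(rake) = 297 / sin(38°) = 482 m

482 m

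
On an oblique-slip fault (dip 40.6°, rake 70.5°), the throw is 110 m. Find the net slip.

179 m

dip-slip = throw / sin(dip) = 110 / sin(40.6°) = 169 m
net slip = dip-slip / sin(rake) = 169 / sin(70.5°) = 179 m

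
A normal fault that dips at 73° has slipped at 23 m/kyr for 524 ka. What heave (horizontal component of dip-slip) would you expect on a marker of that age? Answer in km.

3.52 km

dip-slip = rate × time = 23 m/kyr × 524 ka = 12050 m
heave = dip-slip × cos(dip) = 12050 × cos(73°) = 3520 m = 3.52 km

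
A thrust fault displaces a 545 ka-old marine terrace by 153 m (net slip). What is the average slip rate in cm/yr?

rate = 153 m / 545 ka = 0.000281 m/yr = 0.0281 cm/yr

0.0281 cm/yr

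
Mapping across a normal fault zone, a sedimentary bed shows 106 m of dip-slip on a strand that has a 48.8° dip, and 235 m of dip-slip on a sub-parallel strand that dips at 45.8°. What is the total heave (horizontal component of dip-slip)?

heave_A = 106 × cos(48.8°) = 69.82 m
heave_B = 235 × cos(45.8°) = 163.8 m
total = 69.82 + 163.8 = 234 m

234 m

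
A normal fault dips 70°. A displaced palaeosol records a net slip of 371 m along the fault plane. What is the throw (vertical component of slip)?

349 m

throw = dip-slip × sin(dip) = 371 m × sin(70°) = 349 m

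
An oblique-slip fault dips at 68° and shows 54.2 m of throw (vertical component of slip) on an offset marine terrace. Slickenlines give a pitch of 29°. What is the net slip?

121 m

dip-slip = throw / sin(dip) = 54.2 / sin(68°) = 58.46 m
net slip = dip-slip / sin(rake) = 58.46 / sin(29°) = 121 m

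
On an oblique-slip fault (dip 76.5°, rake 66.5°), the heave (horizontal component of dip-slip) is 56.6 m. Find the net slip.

dip-slip = heave / cos(dip) = 56.6 / cos(76.5°) = 242.5 m
net slip = dip-slip / sin(rake) = 242.5 / sin(66.5°) = 264 m

264 m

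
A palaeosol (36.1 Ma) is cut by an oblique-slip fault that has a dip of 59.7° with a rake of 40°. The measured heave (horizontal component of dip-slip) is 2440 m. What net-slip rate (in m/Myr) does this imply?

dip-slip = heave / cos(dip) = 2440 / cos(59.7°) = 4836 m
net slip = dip-slip / sin(rake) = 4836 / sin(40°) = 7524 m
rate = 7524 m / 36.1 Ma = 0.000208 m/yr = 208 m/Myr

208 m/Myr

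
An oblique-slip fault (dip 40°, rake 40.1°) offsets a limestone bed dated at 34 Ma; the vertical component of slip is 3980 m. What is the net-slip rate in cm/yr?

0.0283 cm/yr

dip-slip = throw / sin(dip) = 3980 / sin(40°) = 6192 m
net slip = dip-slip / sin(rake) = 6192 / sin(40.1°) = 9613 m
rate = 9613 m / 34 Ma = 0.000283 m/yr = 0.0283 cm/yr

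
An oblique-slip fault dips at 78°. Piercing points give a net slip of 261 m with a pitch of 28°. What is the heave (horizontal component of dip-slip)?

25.5 m

dip-slip = net slip × sin(rake) = 261 m × sin(28°) = 122.5 m
heave = dip-slip × cos(dip) = 122.5 × cos(78°) = 25.5 m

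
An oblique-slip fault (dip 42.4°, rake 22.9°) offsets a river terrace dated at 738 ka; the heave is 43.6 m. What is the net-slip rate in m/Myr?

dip-slip = heave / cos(dip) = 43.6 / cos(42.4°) = 59.04 m
net slip = dip-slip / sin(rake) = 59.04 / sin(22.9°) = 151.7 m
rate = 151.7 m / 738 ka = 0.000206 m/yr = 206 m/Myr

206 m/Myr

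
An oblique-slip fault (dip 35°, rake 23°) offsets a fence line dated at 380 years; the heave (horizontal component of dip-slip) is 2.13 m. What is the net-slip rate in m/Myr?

17500 m/Myr

dip-slip = heave / cos(dip) = 2.13 / cos(35°) = 2.600 m
net slip = dip-slip / sin(rake) = 2.600 / sin(23°) = 6.655 m
rate = 6.655 m / 380 years = 0.0175 m/yr = 17500 m/Myr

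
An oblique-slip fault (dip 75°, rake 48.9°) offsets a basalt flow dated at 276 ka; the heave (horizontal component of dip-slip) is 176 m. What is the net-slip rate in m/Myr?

dip-slip = heave / cos(dip) = 176 / cos(75°) = 680 m
net slip = dip-slip / sin(rake) = 680 / sin(48.9°) = 902.4 m
rate = 902.4 m / 276 ka = 0.00327 m/yr = 3270 m/Myr

3270 m/Myr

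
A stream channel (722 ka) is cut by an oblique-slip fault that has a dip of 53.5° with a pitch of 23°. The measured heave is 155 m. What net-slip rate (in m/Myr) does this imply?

dip-slip = heave / cos(dip) = 155 / cos(53.5°) = 260.6 m
net slip = dip-slip / sin(rake) = 260.6 / sin(23°) = 666.9 m
rate = 666.9 m / 722 ka = 0.000924 m/yr = 924 m/Myr

924 m/Myr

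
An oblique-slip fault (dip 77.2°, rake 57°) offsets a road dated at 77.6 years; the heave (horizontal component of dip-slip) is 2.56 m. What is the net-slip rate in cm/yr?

dip-slip = heave / cos(dip) = 2.56 / cos(77.2°) = 11.56 m
net slip = dip-slip / sin(rake) = 11.56 / sin(57°) = 13.78 m
rate = 13.78 m / 77.6 years = 0.178 m/yr = 17.8 cm/yr

17.8 cm/yr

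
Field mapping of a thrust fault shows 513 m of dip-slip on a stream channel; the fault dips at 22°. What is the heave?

heave = dip-slip × cos(dip) = 513 m × cos(22°) = 476 m

476 m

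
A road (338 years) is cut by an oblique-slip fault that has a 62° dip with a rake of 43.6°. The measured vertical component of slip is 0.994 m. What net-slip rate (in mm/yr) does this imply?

4.83 mm/yr

dip-slip = throw / sin(dip) = 0.994 / sin(62°) = 1.126 m
net slip = dip-slip / sin(rake) = 1.126 / sin(43.6°) = 1.632 m
rate = 1.632 m / 338 years = 0.00483 m/yr = 4.83 mm/yr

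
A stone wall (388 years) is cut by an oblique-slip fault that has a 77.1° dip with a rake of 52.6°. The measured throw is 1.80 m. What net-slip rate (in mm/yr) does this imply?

dip-slip = throw / sin(dip) = 1.80 / sin(77.1°) = 1.847 m
net slip = dip-slip / sin(rake) = 1.847 / sin(52.6°) = 2.324 m
rate = 2.324 m / 388 years = 0.00599 m/yr = 5.99 mm/yr

5.99 mm/yr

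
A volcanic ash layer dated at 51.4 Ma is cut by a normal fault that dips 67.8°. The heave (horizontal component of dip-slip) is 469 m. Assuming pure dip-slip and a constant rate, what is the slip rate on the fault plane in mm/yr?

0.0241 mm/yr

dip-slip = heave / cos(dip) = 469 m / cos(67.8°) = 1241 m
rate = 1241 m / 51.4 Ma = 0.0000241 m/yr = 0.0241 mm/yr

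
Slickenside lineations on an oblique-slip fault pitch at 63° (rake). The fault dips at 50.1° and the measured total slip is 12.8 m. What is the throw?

dip-slip = net slip × sin(rake) = 12.8 m × sin(63°) = 11.40 m
throw = dip-slip × sin(dip) = 11.40 × sin(50.1°) = 8.75 m

8.75 m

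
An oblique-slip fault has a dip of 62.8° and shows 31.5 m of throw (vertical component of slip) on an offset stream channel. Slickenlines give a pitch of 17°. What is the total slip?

dip-slip = throw / sin(dip) = 31.5 / sin(62.8°) = 35.42 m
net slip = dip-slip / sin(rake) = 35.42 / sin(17°) = 121 m

121 m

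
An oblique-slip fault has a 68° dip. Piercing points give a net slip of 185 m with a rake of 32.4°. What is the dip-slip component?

dip-slip = net slip × sin(rake) = 185 m × sin(32.4°) = 99.1 m

99.1 m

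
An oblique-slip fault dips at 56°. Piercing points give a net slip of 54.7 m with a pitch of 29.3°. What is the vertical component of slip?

22.2 m

dip-slip = net slip × sin(rake) = 54.7 m × sin(29.3°) = 26.77 m
throw = dip-slip × sin(dip) = 26.77 × sin(56°) = 22.2 m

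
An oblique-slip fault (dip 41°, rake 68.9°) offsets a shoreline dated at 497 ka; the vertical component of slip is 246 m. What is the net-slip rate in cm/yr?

0.0809 cm/yr

dip-slip = throw / sin(dip) = 246 / sin(41°) = 375 m
net slip = dip-slip / sin(rake) = 375 / sin(68.9°) = 401.9 m
rate = 401.9 m / 497 ka = 0.000809 m/yr = 0.0809 cm/yr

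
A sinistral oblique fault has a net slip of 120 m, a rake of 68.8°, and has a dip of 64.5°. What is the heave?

dip-slip = net slip × sin(rake) = 120 m × sin(68.8°) = 111.9 m
heave = dip-slip × cos(dip) = 111.9 × cos(64.5°) = 48.2 m

48.2 m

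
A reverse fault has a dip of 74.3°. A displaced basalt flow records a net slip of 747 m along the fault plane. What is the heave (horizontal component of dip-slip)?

202 m

heave = dip-slip × cos(dip) = 747 m × cos(74.3°) = 202 m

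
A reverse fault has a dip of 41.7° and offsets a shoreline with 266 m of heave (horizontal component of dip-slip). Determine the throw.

237 m

throw = heave × tan(dip) = 266 × tan(41.7°) = 237 m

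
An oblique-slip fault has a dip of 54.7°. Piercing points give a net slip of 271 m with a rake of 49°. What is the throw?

167 m

dip-slip = net slip × sin(rake) = 271 m × sin(49°) = 204.5 m
throw = dip-slip × sin(dip) = 204.5 × sin(54.7°) = 167 m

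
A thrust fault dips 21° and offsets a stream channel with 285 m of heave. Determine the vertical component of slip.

throw = heave × tan(dip) = 285 × tan(21°) = 109 m

109 m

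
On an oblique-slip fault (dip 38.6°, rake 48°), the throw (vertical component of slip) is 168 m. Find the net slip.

362 m

dip-slip = throw / sin(dip) = 168 / sin(38.6°) = 269.3 m
net slip = dip-slip / sin(rake) = 269.3 / sin(48°) = 362 m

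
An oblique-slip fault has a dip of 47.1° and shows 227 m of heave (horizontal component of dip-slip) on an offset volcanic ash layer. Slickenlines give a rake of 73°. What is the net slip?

dip-slip = heave / cos(dip) = 227 / cos(47.1°) = 333.5 m
net slip = dip-slip / sin(rake) = 333.5 / sin(73°) = 349 m

349 m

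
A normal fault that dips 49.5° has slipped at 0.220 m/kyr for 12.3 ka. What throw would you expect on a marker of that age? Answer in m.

dip-slip = rate × time = 0.220 m/kyr × 12.3 ka = 2.706 m
throw = dip-slip × sin(dip) = 2.706 × sin(49.5°) = 2.06 m

2.06 m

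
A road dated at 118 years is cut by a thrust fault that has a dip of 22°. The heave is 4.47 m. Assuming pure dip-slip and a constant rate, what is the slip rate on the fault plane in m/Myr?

40900 m/Myr

dip-slip = heave / cos(dip) = 4.47 m / cos(22°) = 4.821 m
rate = 4.821 m / 118 years = 0.0409 m/yr = 40900 m/Myr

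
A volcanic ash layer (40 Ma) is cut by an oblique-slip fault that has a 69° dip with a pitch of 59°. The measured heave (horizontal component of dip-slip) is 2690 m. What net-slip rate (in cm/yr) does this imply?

dip-slip = heave / cos(dip) = 2690 / cos(69°) = 7506 m
net slip = dip-slip / sin(rake) = 7506 / sin(59°) = 8757 m
rate = 8757 m / 40 Ma = 0.000219 m/yr = 0.0219 cm/yr

0.0219 cm/yr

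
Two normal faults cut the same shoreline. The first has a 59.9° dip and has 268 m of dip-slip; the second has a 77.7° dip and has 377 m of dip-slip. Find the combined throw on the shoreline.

600 m

throw_A = 268 × sin(59.9°) = 231.9 m
throw_B = 377 × sin(77.7°) = 368.3 m
total = 231.9 + 368.3 = 600 m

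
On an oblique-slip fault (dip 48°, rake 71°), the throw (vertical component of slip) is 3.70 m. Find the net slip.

5.27 m

dip-slip = throw / sin(dip) = 3.70 / sin(48°) = 4.979 m
net slip = dip-slip / sin(rake) = 4.979 / sin(71°) = 5.27 m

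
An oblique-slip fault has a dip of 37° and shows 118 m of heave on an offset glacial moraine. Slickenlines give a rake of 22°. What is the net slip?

394 m

dip-slip = heave / cos(dip) = 118 / cos(37°) = 147.8 m
net slip = dip-slip / sin(rake) = 147.8 / sin(22°) = 394 m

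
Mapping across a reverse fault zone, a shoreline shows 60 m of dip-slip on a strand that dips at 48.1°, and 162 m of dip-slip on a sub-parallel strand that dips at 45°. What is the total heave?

heave_A = 60 × cos(48.1°) = 40.07 m
heave_B = 162 × cos(45°) = 114.6 m
total = 40.07 + 114.6 = 155 m

155 m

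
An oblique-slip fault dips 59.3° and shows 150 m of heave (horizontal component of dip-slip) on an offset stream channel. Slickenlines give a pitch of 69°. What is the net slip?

dip-slip = heave / cos(dip) = 150 / cos(59.3°) = 293.8 m
net slip = dip-slip / sin(rake) = 293.8 / sin(69°) = 315 m

315 m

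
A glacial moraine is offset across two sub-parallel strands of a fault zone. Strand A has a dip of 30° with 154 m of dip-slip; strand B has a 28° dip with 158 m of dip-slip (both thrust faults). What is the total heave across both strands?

273 m

heave_A = 154 × cos(30°) = 133.4 m
heave_B = 158 × cos(28°) = 139.5 m
total = 133.4 + 139.5 = 273 m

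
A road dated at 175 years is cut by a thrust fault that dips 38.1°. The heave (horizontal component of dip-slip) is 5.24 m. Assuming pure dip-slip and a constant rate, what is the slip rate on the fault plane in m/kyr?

dip-slip = heave / cos(dip) = 5.24 m / cos(38.1°) = 6.659 m
rate = 6.659 m / 175 years = 0.0380 m/yr = 38 m/kyr

38 m/kyr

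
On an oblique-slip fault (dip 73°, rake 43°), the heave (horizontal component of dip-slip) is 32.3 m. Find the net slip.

162 m

dip-slip = heave / cos(dip) = 32.3 / cos(73°) = 110.5 m
net slip = dip-slip / sin(rake) = 110.5 / sin(43°) = 162 m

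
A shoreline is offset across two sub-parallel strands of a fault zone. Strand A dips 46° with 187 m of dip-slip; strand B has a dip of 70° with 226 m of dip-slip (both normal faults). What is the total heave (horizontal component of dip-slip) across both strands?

207 m

heave_A = 187 × cos(46°) = 129.9 m
heave_B = 226 × cos(70°) = 77.30 m
total = 129.9 + 77.30 = 207 m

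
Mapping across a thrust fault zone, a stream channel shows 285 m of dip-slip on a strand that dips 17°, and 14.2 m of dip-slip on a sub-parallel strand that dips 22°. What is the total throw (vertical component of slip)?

88.6 m

throw_A = 285 × sin(17°) = 83.33 m
throw_B = 14.2 × sin(22°) = 5.319 m
total = 83.33 + 5.319 = 88.6 m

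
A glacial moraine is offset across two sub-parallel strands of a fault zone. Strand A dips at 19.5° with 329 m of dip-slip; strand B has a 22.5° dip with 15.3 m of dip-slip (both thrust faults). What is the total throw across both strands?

throw_A = 329 × sin(19.5°) = 109.8 m
throw_B = 15.3 × sin(22.5°) = 5.855 m
total = 109.8 + 5.855 = 116 m

116 m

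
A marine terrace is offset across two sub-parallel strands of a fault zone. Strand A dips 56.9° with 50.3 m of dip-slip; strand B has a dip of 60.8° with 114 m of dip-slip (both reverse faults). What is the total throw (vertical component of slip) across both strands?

142 m

throw_A = 50.3 × sin(56.9°) = 42.14 m
throw_B = 114 × sin(60.8°) = 99.51 m
total = 42.14 + 99.51 = 142 m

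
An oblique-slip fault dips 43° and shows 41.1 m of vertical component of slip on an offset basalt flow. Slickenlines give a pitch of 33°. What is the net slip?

dip-slip = throw / sin(dip) = 41.1 / sin(43°) = 60.26 m
net slip = dip-slip / sin(rake) = 60.26 / sin(33°) = 111 m

111 m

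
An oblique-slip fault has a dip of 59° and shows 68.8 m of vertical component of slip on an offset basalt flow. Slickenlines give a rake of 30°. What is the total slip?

dip-slip = throw / sin(dip) = 68.8 / sin(59°) = 80.26 m
net slip = dip-slip / sin(rake) = 80.26 / sin(30°) = 161 m

161 m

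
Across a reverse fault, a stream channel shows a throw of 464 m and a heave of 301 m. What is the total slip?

553 m

net slip = √(throw² + heave²) = √(464² + 301²) = 553 m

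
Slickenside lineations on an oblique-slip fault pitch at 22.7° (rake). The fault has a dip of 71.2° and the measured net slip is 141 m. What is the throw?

dip-slip = net slip × sin(rake) = 141 m × sin(22.7°) = 54.41 m
throw = dip-slip × sin(dip) = 54.41 × sin(71.2°) = 51.5 m

51.5 m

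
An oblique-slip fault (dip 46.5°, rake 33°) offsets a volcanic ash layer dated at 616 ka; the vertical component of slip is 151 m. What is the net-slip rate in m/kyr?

0.620 m/kyr

dip-slip = throw / sin(dip) = 151 / sin(46.5°) = 208.2 m
net slip = dip-slip / sin(rake) = 208.2 / sin(33°) = 382.2 m
rate = 382.2 m / 616 ka = 0.000620 m/yr = 0.620 m/kyr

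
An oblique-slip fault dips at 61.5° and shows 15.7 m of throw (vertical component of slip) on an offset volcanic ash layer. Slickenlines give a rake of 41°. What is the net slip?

27.2 m

dip-slip = throw / sin(dip) = 15.7 / sin(61.5°) = 17.86 m
net slip = dip-slip / sin(rake) = 17.86 / sin(41°) = 27.2 m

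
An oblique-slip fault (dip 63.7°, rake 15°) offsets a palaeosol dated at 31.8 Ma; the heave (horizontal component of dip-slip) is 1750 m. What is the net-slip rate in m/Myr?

480 m/Myr

dip-slip = heave / cos(dip) = 1750 / cos(63.7°) = 3950 m
net slip = dip-slip / sin(rake) = 3950 / sin(15°) = 15260 m
rate = 15260 m / 31.8 Ma = 0.000480 m/yr = 480 m/Myr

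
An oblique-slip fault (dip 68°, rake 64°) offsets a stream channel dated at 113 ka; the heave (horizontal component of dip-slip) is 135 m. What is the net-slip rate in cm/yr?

0.355 cm/yr

dip-slip = heave / cos(dip) = 135 / cos(68°) = 360.4 m
net slip = dip-slip / sin(rake) = 360.4 / sin(64°) = 401 m
rate = 401 m / 113 ka = 0.00355 m/yr = 0.355 cm/yr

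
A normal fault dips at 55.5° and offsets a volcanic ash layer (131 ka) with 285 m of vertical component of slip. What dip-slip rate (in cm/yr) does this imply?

dip-slip = throw / sin(dip) = 285 m / sin(55.5°) = 345.8 m
rate = 345.8 m / 131 ka = 0.00264 m/yr = 0.264 cm/yr

0.264 cm/yr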